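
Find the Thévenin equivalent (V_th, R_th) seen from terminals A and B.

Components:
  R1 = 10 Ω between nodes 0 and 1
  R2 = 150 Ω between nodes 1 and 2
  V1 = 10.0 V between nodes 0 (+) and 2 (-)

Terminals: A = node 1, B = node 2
Step 1 — V_th is the open-circuit voltage V_A - V_B (nothing connected across the terminals).
Nodal analysis, taking node 2 as the 0 V reference.
Source V1 fixes V_0 = 10 V.
KCL at each unknown node (sum of currents leaving = 0; resistances in Ω):
  Node 1: (V_1 - 10)/10 + (V_1 - 0)/150 = 0
Collecting terms: 0.1067 × V_1 = 1  =>  V_1 = 9.375 V
V_th = V_1 - V_2 = 9.375 - 0 = 9.375 V
Step 2 — R_th: zero the source — replace V1 by a short circuit (node 2 merges into node 0) — and find the resistance seen between A (node 1) and B (node 0).
Reduce the network between node 1 (A) and node 0 (B) by series/parallel combination:
  Rp1 = R1 ‖ R2 (parallel, both between nodes 0 and 1) = 1/(1/10 + 1/150) = 9.375 Ω
R_th = 9.375 Ω

Final answer: V_th = 9.375 V, R_th = 9.375 Ω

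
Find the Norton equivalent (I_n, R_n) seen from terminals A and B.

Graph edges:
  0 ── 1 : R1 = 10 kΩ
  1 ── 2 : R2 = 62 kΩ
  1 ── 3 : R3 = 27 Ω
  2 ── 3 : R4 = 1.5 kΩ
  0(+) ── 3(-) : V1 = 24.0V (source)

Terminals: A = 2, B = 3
Find the Thévenin equivalent first; then I_n = V_th/R_th and R_n = R_th.
Step 1 — V_th is the open-circuit voltage V_A - V_B (nothing connected across the terminals).
Nodal analysis, taking node 3 as the 0 V reference.
Source V1 fixes V_0 = 24 V.
KCL at each unknown node (sum of currents leaving = 0; resistances in Ω):
  Node 1: (V_1 - 24)/10000 + (V_1 - V_2)/62000 + (V_1 - 0)/27 = 0
  Node 2: (V_2 - V_1)/62000 + (V_2 - 0)/1500 = 0
Collecting terms (coefficients in siemens):
  0.03715·V_1 - 0.00001613·V_2 = 0.0024
  0.0006828·V_2 - 0.00001613·V_1 = 0
Determinant D = (0.03715)(0.0006828) - (-0.00001613)(-0.00001613) = 0.00002537
V_1 = [(0.0024)(0.0006828) - (-0.00001613)(0)]/D = 0.0646 V
V_2 = [(0.03715)(0) - (0.0024)(-0.00001613)]/D = 0.001526 V
V_th = V_2 - V_3 = 0.001526 - 0 = 0.001526 V
Step 2 — R_th: zero the source — replace V1 by a short circuit (node 3 merges into node 0) — and find the resistance seen between A (node 2) and B (node 0).
Reduce the network between node 2 (A) and node 0 (B) by series/parallel combination:
  Rp1 = R1 ‖ R3 (parallel, both between nodes 0 and 1) = 1/(1/10000 + 1/27) = 26.93 Ω
  Rs1 = R2 + Rp1 (series, joined only at node 1) = 62000 + 26.93 = 62030 Ω
  Rp2 = R4 ‖ Rs1 (parallel, both between nodes 0 and 2) = 1/(1/1500 + 1/62030) = 1465 Ω
R_th = 1.465 kΩ
I_n = V_th/R_th = 0.001526/1465 = 0.000001042 A, and R_n = R_th = 1.465 kΩ

Final answer: I_n = 1.042e-06 A, R_n = 1.465 kΩ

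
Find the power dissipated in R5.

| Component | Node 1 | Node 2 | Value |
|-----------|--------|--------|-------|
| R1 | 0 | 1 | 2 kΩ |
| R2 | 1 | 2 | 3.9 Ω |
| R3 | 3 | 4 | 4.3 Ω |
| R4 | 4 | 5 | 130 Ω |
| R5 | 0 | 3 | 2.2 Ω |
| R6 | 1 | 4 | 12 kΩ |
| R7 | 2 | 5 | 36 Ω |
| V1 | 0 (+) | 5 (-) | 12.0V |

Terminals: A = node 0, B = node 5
Nodal analysis, taking node 5 as the 0 V reference.
Source V1 fixes V_0 = 12 V.
KCL at each unknown node (sum of currents leaving = 0; resistances in Ω):
  Node 1: (V_1 - 12)/2000 + (V_1 - V_2)/3.9 + (V_1 - V_4)/12000 = 0
  Node 2: (V_2 - V_1)/3.9 + (V_2 - 0)/36 = 0
  Node 3: (V_3 - V_4)/4.3 + (V_3 - 12)/2.2 = 0
  Node 4: (V_4 - V_3)/4.3 + (V_4 - 0)/130 + (V_4 - V_1)/12000 = 0
Collecting terms (coefficients in siemens):
  0.257·V_1 - 0.2564·V_2 - 0.00008333·V_4 = 0.006
  0.2842·V_2 - 0.2564·V_1 = 0
  0.6871·V_3 - 0.2326·V_4 = 5.455
  0.2403·V_4 - 0.00008333·V_1 - 0.2326·V_3 = 0
Solving these 4 simultaneous equations (Gaussian elimination) gives:
  V_1 = 0.2711 V, V_2 = 0.2446 V, V_3 = 11.8 V, V_4 = 11.42 V
I_R5 = (V_0 - V_3)/R5 = (12 - 11.8)/2.2 = 0.0888 A
P_R5 = I_R5² × R5 = (0.0888)² × 2.2 = 0.01735 W

Final answer: 0.01735 W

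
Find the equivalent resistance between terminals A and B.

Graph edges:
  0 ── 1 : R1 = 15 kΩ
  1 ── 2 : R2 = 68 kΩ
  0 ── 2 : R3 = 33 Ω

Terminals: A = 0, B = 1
Reduce the network between node 0 (A) and node 1 (B) by series/parallel combination:
  Rs1 = R3 + R2 (series, joined only at node 2) = 33 + 68000 = 68030 Ω
  Rp1 = R1 ‖ Rs1 (parallel, both between nodes 0 and 1) = 1/(1/15000 + 1/68030) = 12290 Ω
R_eq = 12.29 kΩ

Final answer: 12.29 kΩ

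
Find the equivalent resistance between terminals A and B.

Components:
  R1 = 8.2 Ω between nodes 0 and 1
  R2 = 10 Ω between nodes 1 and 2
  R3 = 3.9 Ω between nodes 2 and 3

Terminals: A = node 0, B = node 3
Reduce the network between node 0 (A) and node 3 (B) by series/parallel combination:
  Rs1 = R1 + R2 (series, joined only at node 1) = 8.2 + 10 = 18.2 Ω
  Rs2 = R3 + Rs1 (series, joined only at node 2) = 3.9 + 18.2 = 22.1 Ω
R_eq = 22.1 Ω

Final answer: 22.1 Ω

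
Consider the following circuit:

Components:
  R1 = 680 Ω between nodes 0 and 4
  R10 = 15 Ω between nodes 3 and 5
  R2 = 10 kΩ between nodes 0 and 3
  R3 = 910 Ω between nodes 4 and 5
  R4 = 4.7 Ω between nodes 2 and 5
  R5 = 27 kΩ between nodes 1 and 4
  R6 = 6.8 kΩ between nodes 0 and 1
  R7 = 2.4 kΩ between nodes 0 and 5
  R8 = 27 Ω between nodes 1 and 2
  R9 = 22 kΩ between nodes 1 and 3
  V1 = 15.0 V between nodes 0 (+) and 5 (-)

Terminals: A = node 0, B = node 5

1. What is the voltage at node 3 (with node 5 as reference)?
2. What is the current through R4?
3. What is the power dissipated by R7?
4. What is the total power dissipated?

Nodal analysis, taking node 5 as the 0 V reference.
Source V1 fixes V_0 = 15 V.
KCL at each unknown node (sum of currents leaving = 0; resistances in Ω):
  Node 1: (V_1 - V_4)/27000 + (V_1 - 15)/6800 + (V_1 - V_2)/27 + (V_1 - V_3)/22000 = 0
  Node 2: (V_2 - 0)/4.7 + (V_2 - V_1)/27 = 0
  Node 3: (V_3 - 15)/10000 + (V_3 - V_1)/22000 + (V_3 - 0)/15 = 0
  Node 4: (V_4 - 15)/680 + (V_4 - 0)/910 + (V_4 - V_1)/27000 = 0
Collecting terms (coefficients in siemens):
  0.03727·V_1 - 0.03704·V_2 - 0.00004545·V_3 - 0.00003704·V_4 = 0.002206
  0.2498·V_2 - 0.03704·V_1 = 0
  0.06681·V_3 - 0.00004545·V_1 = 0.0015
  0.002607·V_4 - 0.00003704·V_1 = 0.02206
Solving these 4 simultaneous equations (Gaussian elimination) gives:
  V_1 = 0.07932 V, V_2 = 0.01176 V, V_3 = 0.0225 V, V_4 = 8.464 V
Part 1:
  Read off the nodal solution: V_3 = 0.0225 V
Part 2:
  I_R4 = (V_2 - V_5)/R4 = (0.01176 - 0)/4.7 = 0.002502 A
  Magnitude: I_R4 = 0.002502 A
Part 3:
  I_R7 = (V_0 - V_5)/R7 = (15 - 0)/2400 = 0.00625 A
  P_R7 = I_R7² × R7 = (0.00625)² × 2400 = 0.09375 W
Part 4:
  Power in each resistor, P = (ΔV)²/R:
    P_R1 = (15 - 8.464)²/680 = 0.06282 W
    P_R2 = (15 - 0.0225)²/10000 = 0.02243 W
    P_R3 = (8.464 - 0)²/910 = 0.07873 W
    P_R4 = (0.01176 - 0)²/4.7 = 0.00002943 W
    P_R5 = (0.07932 - 8.464)²/27000 = 0.002604 W
    P_R6 = (15 - 0.07932)²/6800 = 0.03274 W
    P_R7 = (15 - 0)²/2400 = 0.09375 W
    P_R8 = (0.07932 - 0.01176)²/27 = 0.000169 W
    P_R9 = (0.07932 - 0.0225)²/22000 = 0.0000001467 W
    P_R10 = (0.0225 - 0)²/15 = 0.00003376 W
  P_total = P_R1 + P_R2 + P_R3 + P_R4 + P_R5 + P_R6 + P_R7 + P_R8 + P_R9 + P_R10 = 0.2933 W

Final answers:
1. V_3 = 0.0225 V
2. I_R4 = 0.002502 A
3. P_R7 = 0.09375 W
4. P_total = 0.2933 W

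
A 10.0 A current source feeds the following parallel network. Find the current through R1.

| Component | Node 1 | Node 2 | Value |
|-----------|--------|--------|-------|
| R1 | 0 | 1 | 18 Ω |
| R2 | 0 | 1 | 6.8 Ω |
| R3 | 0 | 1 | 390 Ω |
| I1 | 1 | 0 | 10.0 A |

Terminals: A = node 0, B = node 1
All resistors sit directly between nodes 0 and 1, so they are in parallel and share one voltage V; the full source current 10 A splits among them.
1/R_par = 1/18 + 1/6.8 + 1/390 = 0.2052 S  =>  R_par = 4.874 Ω
V = I × R_par = 10 × 4.874 = 48.74 V
I_R1 = V/R1 = 48.74/18 = 2.708 A

Final answer: 2.708 A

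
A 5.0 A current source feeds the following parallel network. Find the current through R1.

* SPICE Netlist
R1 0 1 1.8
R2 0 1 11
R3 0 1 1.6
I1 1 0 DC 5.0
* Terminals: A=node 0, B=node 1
All resistors sit directly between nodes 0 and 1, so they are in parallel and share one voltage V; the full source current 5 A splits among them.
1/R_par = 1/1.8 + 1/11 + 1/1.6 = 1.271 S  =>  R_par = 0.7865 Ω
V = I × R_par = 5 × 0.7865 = 3.932 V
I_R1 = V/R1 = 3.932/1.8 = 2.185 A

Final answer: 2.185 A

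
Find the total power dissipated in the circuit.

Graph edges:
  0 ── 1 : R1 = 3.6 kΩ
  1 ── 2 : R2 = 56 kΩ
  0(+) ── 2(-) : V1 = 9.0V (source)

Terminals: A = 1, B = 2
Nodal analysis, taking node 2 as the 0 V reference.
Source V1 fixes V_0 = 9 V.
KCL at each unknown node (sum of currents leaving = 0; resistances in Ω):
  Node 1: (V_1 - 9)/3600 + (V_1 - 0)/56000 = 0
Collecting terms: 0.0002956 × V_1 = 0.0025  =>  V_1 = 8.456 V
Power in each resistor, P = (ΔV)²/R:
  P_R1 = (9 - 8.456)²/3600 = 0.00008209 W
  P_R2 = (8.456 - 0)²/56000 = 0.001277 W
P_total = P_R1 + P_R2 = 0.001359 W

Final answer: 0.001359 W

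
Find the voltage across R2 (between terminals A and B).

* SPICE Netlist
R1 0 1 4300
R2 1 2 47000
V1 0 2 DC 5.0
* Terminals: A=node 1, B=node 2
R1 and R2 are in series across V1 (node 0 → node 1 → node 2), and the output A–B is taken across R2, so this is a voltage divider.
Series current: I = V1/(R1 + R2) = 5/(4300 + 47000) = 5/51300 = 0.00009747 A
V_R2 = I × R2 = V1 × R2/(R1 + R2) = 5 × 47000/51300 = 4.581 V

Final answer: 4.581 V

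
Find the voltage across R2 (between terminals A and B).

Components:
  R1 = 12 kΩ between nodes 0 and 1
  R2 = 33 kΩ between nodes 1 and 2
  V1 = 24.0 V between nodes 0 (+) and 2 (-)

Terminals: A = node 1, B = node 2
R1 and R2 are in series across V1 (node 0 → node 1 → node 2), and the output A–B is taken across R2, so this is a voltage divider.
Series current: I = V1/(R1 + R2) = 24/(12000 + 33000) = 24/45000 = 0.0005333 A
V_R2 = I × R2 = V1 × R2/(R1 + R2) = 24 × 33000/45000 = 17.6 V

Final answer: 17.6 V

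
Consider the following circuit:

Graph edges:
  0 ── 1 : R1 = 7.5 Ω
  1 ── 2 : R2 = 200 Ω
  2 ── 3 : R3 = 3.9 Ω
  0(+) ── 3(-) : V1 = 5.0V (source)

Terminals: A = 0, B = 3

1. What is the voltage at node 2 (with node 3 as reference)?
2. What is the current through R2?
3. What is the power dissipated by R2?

Nodal analysis, taking node 3 as the 0 V reference.
Source V1 fixes V_0 = 5 V.
KCL at each unknown node (sum of currents leaving = 0; resistances in Ω):
  Node 1: (V_1 - 5)/7.5 + (V_1 - V_2)/200 = 0
  Node 2: (V_2 - V_1)/200 + (V_2 - 0)/3.9 = 0
Collecting terms (coefficients in siemens):
  0.1383·V_1 - 0.005·V_2 = 0.6667
  0.2614·V_2 - 0.005·V_1 = 0
Determinant D = (0.1383)(0.2614) - (-0.005)(-0.005) = 0.03614
V_1 = [(0.6667)(0.2614) - (-0.005)(0)]/D = 4.823 V
V_2 = [(0.1383)(0) - (0.6667)(-0.005)]/D = 0.09224 V
Part 1:
  Read off the nodal solution: V_2 = 0.09224 V
Part 2:
  I_R2 = (V_1 - V_2)/R2 = (4.823 - 0.09224)/200 = 0.02365 A
  Magnitude: I_R2 = 0.02365 A
Part 3:
  I_R2 = (V_1 - V_2)/R2 = (4.823 - 0.09224)/200 = 0.02365 A
  P_R2 = I_R2² × R2 = (0.02365)² × 200 = 0.1119 W

Final answers:
1. V_2 = 0.09224 V
2. I_R2 = 0.02365 A
3. P_R2 = 0.1119 W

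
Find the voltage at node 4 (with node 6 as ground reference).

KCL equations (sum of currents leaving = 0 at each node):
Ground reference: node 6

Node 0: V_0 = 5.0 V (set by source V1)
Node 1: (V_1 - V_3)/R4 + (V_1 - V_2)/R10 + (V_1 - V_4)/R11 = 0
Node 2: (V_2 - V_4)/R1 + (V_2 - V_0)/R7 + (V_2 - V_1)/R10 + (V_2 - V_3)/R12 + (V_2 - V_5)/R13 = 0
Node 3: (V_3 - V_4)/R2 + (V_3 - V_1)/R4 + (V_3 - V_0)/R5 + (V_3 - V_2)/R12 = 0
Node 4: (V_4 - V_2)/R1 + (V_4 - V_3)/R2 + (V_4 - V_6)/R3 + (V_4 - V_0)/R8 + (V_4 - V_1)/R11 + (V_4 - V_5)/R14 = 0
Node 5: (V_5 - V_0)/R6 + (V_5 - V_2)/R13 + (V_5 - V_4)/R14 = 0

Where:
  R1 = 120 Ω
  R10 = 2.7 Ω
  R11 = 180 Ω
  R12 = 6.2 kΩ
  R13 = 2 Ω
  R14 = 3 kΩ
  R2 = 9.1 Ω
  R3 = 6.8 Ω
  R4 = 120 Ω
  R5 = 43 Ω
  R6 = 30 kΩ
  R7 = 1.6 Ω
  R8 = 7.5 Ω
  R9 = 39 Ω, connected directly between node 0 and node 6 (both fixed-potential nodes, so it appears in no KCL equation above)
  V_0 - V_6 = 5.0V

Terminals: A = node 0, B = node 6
Nodal analysis, taking node 6 as the 0 V reference.
Source V1 fixes V_0 = 5 V.
KCL at each unknown node (sum of currents leaving = 0; resistances in Ω):
  Node 1: (V_1 - V_3)/120 + (V_1 - V_2)/2.7 + (V_1 - V_4)/180 = 0
  Node 2: (V_2 - V_4)/120 + (V_2 - 5)/1.6 + (V_2 - V_1)/2.7 + (V_2 - V_3)/6200 + (V_2 - V_5)/2 = 0
  Node 3: (V_3 - V_4)/9.1 + (V_3 - V_1)/120 + (V_3 - 5)/43 + (V_3 - V_2)/6200 = 0
  Node 4: (V_4 - V_2)/120 + (V_4 - V_3)/9.1 + (V_4 - 0)/6.8 + (V_4 - 5)/7.5 + (V_4 - V_1)/180 + (V_4 - V_5)/3000 = 0
  Node 5: (V_5 - 5)/30000 + (V_5 - V_2)/2 + (V_5 - V_4)/3000 = 0
Collecting terms (coefficients in siemens):
  0.3843·V_1 - 0.3704·V_2 - 0.008333·V_3 - 0.005556·V_4 = 0
  1.504·V_2 - 0.3704·V_1 - 0.0001613·V_3 - 0.008333·V_4 - 0.5·V_5 = 3.125
  0.1416·V_3 - 0.008333·V_1 - 0.0001613·V_2 - 0.1099·V_4 = 0.1163
  0.4045·V_4 - 0.005556·V_1 - 0.008333·V_2 - 0.1099·V_3 - 0.0003333·V_5 = 0.6667
  0.5004·V_5 - 0.5·V_2 - 0.0003333·V_4 = 0.0001667
Solving these 5 simultaneous equations (Gaussian elimination) gives:
  V_1 = 4.857 V, V_2 = 4.927 V, V_3 = 3.199 V, V_4 = 2.689 V
  V_5 = 4.926 V
The requested potential is V_4 = 2.689 V.

Final answer: V_4 = 2.689 V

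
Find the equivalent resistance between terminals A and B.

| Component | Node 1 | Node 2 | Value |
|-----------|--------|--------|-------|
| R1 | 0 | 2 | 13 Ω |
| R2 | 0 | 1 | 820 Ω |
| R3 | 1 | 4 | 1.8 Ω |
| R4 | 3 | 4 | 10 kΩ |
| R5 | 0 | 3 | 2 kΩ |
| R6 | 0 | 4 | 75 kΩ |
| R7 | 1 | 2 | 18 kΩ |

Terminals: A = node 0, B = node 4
Reduce the network between node 0 (A) and node 4 (B) by series/parallel combination:
  Rs1 = R1 + R7 (series, joined only at node 2) = 13 + 18000 = 18010 Ω
  Rp1 = R2 ‖ Rs1 (parallel, both between nodes 0 and 1) = 1/(1/820 + 1/18010) = 784.3 Ω
  Rs2 = R3 + Rp1 (series, joined only at node 1) = 1.8 + 784.3 = 786.1 Ω
  Rp2 = R6 ‖ Rs2 (parallel, both between nodes 0 and 4) = 1/(1/75000 + 1/786.1) = 777.9 Ω
  Rs3 = R5 + R4 (series, joined only at node 3) = 2000 + 10000 = 12000 Ω
  Rp3 = Rp2 ‖ Rs3 (parallel, both between nodes 0 and 4) = 1/(1/777.9 + 1/12000) = 730.6 Ω
R_eq = 730.6 Ω

Final answer: 730.6 Ω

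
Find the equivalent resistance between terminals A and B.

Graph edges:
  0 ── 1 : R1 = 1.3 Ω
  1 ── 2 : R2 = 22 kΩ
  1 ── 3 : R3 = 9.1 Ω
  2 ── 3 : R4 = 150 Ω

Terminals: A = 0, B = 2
Reduce the network between node 0 (A) and node 2 (B) by series/parallel combination:
  Rs1 = R3 + R4 (series, joined only at node 3) = 9.1 + 150 = 159.1 Ω
  Rp1 = R2 ‖ Rs1 (parallel, both between nodes 1 and 2) = 1/(1/22000 + 1/159.1) = 158 Ω
  Rs2 = R1 + Rp1 (series, joined only at node 1) = 1.3 + 158 = 159.3 Ω
R_eq = 159.3 Ω

Final answer: 159.3 Ω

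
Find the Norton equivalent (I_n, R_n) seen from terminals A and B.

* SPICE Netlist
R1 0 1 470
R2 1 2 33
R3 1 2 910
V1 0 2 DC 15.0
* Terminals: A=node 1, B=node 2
Find the Thévenin equivalent first; then I_n = V_th/R_th and R_n = R_th.
Step 1 — V_th is the open-circuit voltage V_A - V_B (nothing connected across the terminals).
Nodal analysis, taking node 2 as the 0 V reference.
Source V1 fixes V_0 = 15 V.
KCL at each unknown node (sum of currents leaving = 0; resistances in Ω):
  Node 1: (V_1 - 15)/470 + (V_1 - 0)/33 + (V_1 - 0)/910 = 0
Collecting terms: 0.03353 × V_1 = 0.03191  =>  V_1 = 0.9518 V
V_th = V_1 - V_2 = 0.9518 - 0 = 0.9518 V
Step 2 — R_th: zero the source — replace V1 by a short circuit (node 2 merges into node 0) — and find the resistance seen between A (node 1) and B (node 0).
Reduce the network between node 1 (A) and node 0 (B) by series/parallel combination:
  Rp1 = R1 ‖ R2 ‖ R3 (parallel, all between nodes 0 and 1) = 1/(1/470 + 1/33 + 1/910) = 29.82 Ω
R_th = 29.82 Ω
I_n = V_th/R_th = 0.9518/29.82 = 0.03191 A, and R_n = R_th = 29.82 Ω

Final answer: I_n = 0.03191 A, R_n = 29.82 Ω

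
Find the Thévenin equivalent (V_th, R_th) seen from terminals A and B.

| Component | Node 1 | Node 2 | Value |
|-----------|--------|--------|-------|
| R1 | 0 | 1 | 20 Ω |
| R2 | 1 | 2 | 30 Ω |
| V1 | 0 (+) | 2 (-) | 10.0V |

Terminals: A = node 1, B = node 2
Step 1 — V_th is the open-circuit voltage V_A - V_B (nothing connected across the terminals).
Nodal analysis, taking node 2 as the 0 V reference.
Source V1 fixes V_0 = 10 V.
KCL at each unknown node (sum of currents leaving = 0; resistances in Ω):
  Node 1: (V_1 - 10)/20 + (V_1 - 0)/30 = 0
Collecting terms: 0.08333 × V_1 = 0.5  =>  V_1 = 6 V
V_th = V_1 - V_2 = 6 - 0 = 6 V
Step 2 — R_th: zero the source — replace V1 by a short circuit (node 2 merges into node 0) — and find the resistance seen between A (node 1) and B (node 0).
Reduce the network between node 1 (A) and node 0 (B) by series/parallel combination:
  Rp1 = R1 ‖ R2 (parallel, both between nodes 0 and 1) = 1/(1/20 + 1/30) = 12 Ω
R_th = 12 Ω

Final answer: V_th = 6 V, R_th = 12 Ω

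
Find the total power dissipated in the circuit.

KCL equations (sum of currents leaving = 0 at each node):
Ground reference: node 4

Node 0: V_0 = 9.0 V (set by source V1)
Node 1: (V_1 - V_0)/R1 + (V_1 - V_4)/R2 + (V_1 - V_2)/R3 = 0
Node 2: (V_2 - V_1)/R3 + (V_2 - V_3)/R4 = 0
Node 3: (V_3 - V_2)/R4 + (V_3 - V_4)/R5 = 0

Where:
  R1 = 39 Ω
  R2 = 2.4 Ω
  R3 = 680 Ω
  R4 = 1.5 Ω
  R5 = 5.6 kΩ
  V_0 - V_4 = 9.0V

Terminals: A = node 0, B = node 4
Nodal analysis, taking node 4 as the 0 V reference.
Source V1 fixes V_0 = 9 V.
KCL at each unknown node (sum of currents leaving = 0; resistances in Ω):
  Node 1: (V_1 - 9)/39 + (V_1 - 0)/2.4 + (V_1 - V_2)/680 = 0
  Node 2: (V_2 - V_1)/680 + (V_2 - V_3)/1.5 = 0
  Node 3: (V_3 - V_2)/1.5 + (V_3 - 0)/5600 = 0
Collecting terms (coefficients in siemens):
  0.4438·V_1 - 0.001471·V_2 = 0.2308
  0.6681·V_2 - 0.001471·V_1 - 0.6667·V_3 = 0
  0.6668·V_3 - 0.6667·V_2 = 0
Solving these 3 simultaneous equations (Gaussian elimination) gives:
  V_1 = 0.5216 V, V_2 = 0.4651 V, V_3 = 0.465 V
Power in each resistor, P = (ΔV)²/R:
  P_R1 = (9 - 0.5216)²/39 = 1.843 W
  P_R2 = (0.5216 - 0)²/2.4 = 0.1133 W
  P_R3 = (0.5216 - 0.4651)²/680 = 0.000004688 W
  P_R4 = (0.4651 - 0.465)²/1.5 = 0.00000001034 W
  P_R5 = (0.465 - 0)²/5600 = 0.00003861 W
P_total = P_R1 + P_R2 + P_R3 + P_R4 + P_R5 = 1.957 W

Final answer: 1.957 W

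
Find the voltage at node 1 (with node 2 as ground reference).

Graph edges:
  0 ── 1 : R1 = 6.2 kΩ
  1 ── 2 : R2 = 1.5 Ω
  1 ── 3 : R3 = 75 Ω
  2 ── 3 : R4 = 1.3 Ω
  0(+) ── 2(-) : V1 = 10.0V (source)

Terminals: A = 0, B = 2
Nodal analysis, taking node 2 as the 0 V reference.
Source V1 fixes V_0 = 10 V.
KCL at each unknown node (sum of currents leaving = 0; resistances in Ω):
  Node 1: (V_1 - 10)/6200 + (V_1 - 0)/1.5 + (V_1 - V_3)/75 = 0
  Node 3: (V_3 - V_1)/75 + (V_3 - 0)/1.3 = 0
Collecting terms (coefficients in siemens):
  0.6802·V_1 - 0.01333·V_3 = 0.001613
  0.7826·V_3 - 0.01333·V_1 = 0
Determinant D = (0.6802)(0.7826) - (-0.01333)(-0.01333) = 0.5321
V_1 = [(0.001613)(0.7826) - (-0.01333)(0)]/D = 0.002372 V
V_3 = [(0.6802)(0) - (0.001613)(-0.01333)]/D = 0.00004042 V
The requested potential is V_1 = 0.002372 V.

Final answer: V_1 = 0.002372 V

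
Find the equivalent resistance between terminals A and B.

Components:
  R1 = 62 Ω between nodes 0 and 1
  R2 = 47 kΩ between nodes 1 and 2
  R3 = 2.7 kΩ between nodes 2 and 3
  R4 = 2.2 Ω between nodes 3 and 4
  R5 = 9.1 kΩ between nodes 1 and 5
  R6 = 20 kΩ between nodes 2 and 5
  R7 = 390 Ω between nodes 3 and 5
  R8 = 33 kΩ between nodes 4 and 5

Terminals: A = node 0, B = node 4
The network is not a plain series/parallel combination. Inject a 1 A test current into terminal A (node 0) and return it from terminal B (node 4); then R_eq = V_A / (1 A).
Nodal analysis, taking node 4 as the 0 V reference.
Current source I_test pushes 1 A into node 0 and draws it out of node 4.
KCL at each unknown node (sum of currents leaving = 0; resistances in Ω):
  Node 0: (V_0 - V_1)/62 - 1 = 0
  Node 1: (V_1 - V_0)/62 + (V_1 - V_2)/47000 + (V_1 - V_5)/9100 = 0
  Node 2: (V_2 - V_1)/47000 + (V_2 - V_3)/2700 + (V_2 - V_5)/20000 = 0
  Node 3: (V_3 - V_2)/2700 + (V_3 - 0)/2.2 + (V_3 - V_5)/390 = 0
  Node 5: (V_5 - V_1)/9100 + (V_5 - V_2)/20000 + (V_5 - V_3)/390 + (V_5 - 0)/33000 = 0
Collecting terms (coefficients in siemens):
  0.01613·V_0 - 0.01613·V_1 = 1
  0.01626·V_1 - 0.01613·V_0 - 0.00002128·V_2 - 0.0001099·V_5 = 0
  0.0004416·V_2 - 0.00002128·V_1 - 0.0003704·V_3 - 0.00005·V_5 = 0
  0.4575·V_3 - 0.0003704·V_2 - 0.002564·V_5 = 0
  0.002754·V_5 - 0.0001099·V_1 - 0.00005·V_2 - 0.002564·V_3 = 0
Solving these 5 simultaneous equations (Gaussian elimination) gives:
  V_0 = 8029 V, V_1 = 7967 V, V_2 = 422.7 V, V_3 = 2.178 V
  V_5 = 327.6 V
R_eq = V_0 / 1 A = 8029 Ω = 8.029 kΩ

Final answer: 8.029 kΩ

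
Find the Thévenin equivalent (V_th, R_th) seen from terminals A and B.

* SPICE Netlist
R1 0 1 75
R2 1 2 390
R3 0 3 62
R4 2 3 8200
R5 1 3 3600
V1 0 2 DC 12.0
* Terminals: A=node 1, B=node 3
Step 1 — V_th is the open-circuit voltage V_A - V_B (nothing connected across the terminals).
Nodal analysis, taking node 2 as the 0 V reference.
Source V1 fixes V_0 = 12 V.
KCL at each unknown node (sum of currents leaving = 0; resistances in Ω):
  Node 1: (V_1 - 12)/75 + (V_1 - 0)/390 + (V_1 - V_3)/3600 = 0
  Node 3: (V_3 - 12)/62 + (V_3 - 0)/8200 + (V_3 - V_1)/3600 = 0
Collecting terms (coefficients in siemens):
  0.01618·V_1 - 0.0002778·V_3 = 0.16
  0.01653·V_3 - 0.0002778·V_1 = 0.1935
Determinant D = (0.01618)(0.01653) - (-0.0002778)(-0.0002778) = 0.0002673
V_1 = [(0.16)(0.01653) - (-0.0002778)(0.1935)]/D = 10.1 V
V_3 = [(0.01618)(0.1935) - (0.16)(-0.0002778)]/D = 11.88 V
V_th = V_1 - V_3 = 10.1 - 11.88 = -1.784 V
Step 2 — R_th: zero the source — replace V1 by a short circuit (node 2 merges into node 0) — and find the resistance seen between A (node 1) and B (node 3).
Reduce the network between node 1 (A) and node 3 (B) by series/parallel combination:
  Rp1 = R1 ‖ R2 (parallel, both between nodes 0 and 1) = 1/(1/75 + 1/390) = 62.9 Ω
  Rp2 = R3 ‖ R4 (parallel, both between nodes 0 and 3) = 1/(1/62 + 1/8200) = 61.53 Ω
  Rs1 = Rp1 + Rp2 (series, joined only at node 0) = 62.9 + 61.53 = 124.4 Ω
  Rp3 = R5 ‖ Rs1 (parallel, both between nodes 1 and 3) = 1/(1/3600 + 1/124.4) = 120.3 Ω
R_th = 120.3 Ω

Final answer: V_th = -1.784 V, R_th = 120.3 Ω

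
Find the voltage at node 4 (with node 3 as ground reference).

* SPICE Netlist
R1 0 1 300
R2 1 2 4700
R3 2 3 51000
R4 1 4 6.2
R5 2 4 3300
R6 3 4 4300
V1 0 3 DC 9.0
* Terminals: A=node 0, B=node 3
Nodal analysis, taking node 3 as the 0 V reference.
Source V1 fixes V_0 = 9 V.
KCL at each unknown node (sum of currents leaving = 0; resistances in Ω):
  Node 1: (V_1 - 9)/300 + (V_1 - V_2)/4700 + (V_1 - V_4)/6.2 = 0
  Node 2: (V_2 - V_1)/4700 + (V_2 - 0)/51000 + (V_2 - V_4)/3300 = 0
  Node 4: (V_4 - V_1)/6.2 + (V_4 - V_2)/3300 + (V_4 - 0)/4300 = 0
Collecting terms (coefficients in siemens):
  0.1648·V_1 - 0.0002128·V_2 - 0.1613·V_4 = 0.03
  0.0005354·V_2 - 0.0002128·V_1 - 0.000303·V_4 = 0
  0.1618·V_4 - 0.1613·V_1 - 0.000303·V_2 = 0
Solving these 3 simultaneous equations (Gaussian elimination) gives:
  V_1 = 8.37 V, V_2 = 8.056 V, V_4 = 8.357 V
The requested potential is V_4 = 8.357 V.

Final answer: V_4 = 8.357 V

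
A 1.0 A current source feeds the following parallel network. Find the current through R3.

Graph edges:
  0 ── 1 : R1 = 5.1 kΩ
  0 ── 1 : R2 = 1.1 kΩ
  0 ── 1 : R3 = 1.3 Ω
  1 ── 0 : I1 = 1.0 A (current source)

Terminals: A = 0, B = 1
All resistors sit directly between nodes 0 and 1, so they are in parallel and share one voltage V; the full source current 1 A splits among them.
1/R_par = 1/5100 + 1/1100 + 1/1.3 = 0.7703 S  =>  R_par = 1.298 Ω
V = I × R_par = 1 × 1.298 = 1.298 V
I_R3 = V/R3 = 1.298/1.3 = 0.9986 A

Final answer: 0.9986 A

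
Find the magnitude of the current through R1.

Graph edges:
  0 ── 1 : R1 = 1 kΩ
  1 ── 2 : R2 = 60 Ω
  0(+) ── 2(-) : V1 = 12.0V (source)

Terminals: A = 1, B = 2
Nodal analysis, taking node 2 as the 0 V reference.
Source V1 fixes V_0 = 12 V.
KCL at each unknown node (sum of currents leaving = 0; resistances in Ω):
  Node 1: (V_1 - 12)/1000 + (V_1 - 0)/60 = 0
Collecting terms: 0.01767 × V_1 = 0.012  =>  V_1 = 0.6792 V
I_R1 = (V_0 - V_1)/R1 = (12 - 0.6792)/1000 = 0.01132 A
|I_R1| = 0.01132 A

Final answer: |I_R1| = 0.01132 A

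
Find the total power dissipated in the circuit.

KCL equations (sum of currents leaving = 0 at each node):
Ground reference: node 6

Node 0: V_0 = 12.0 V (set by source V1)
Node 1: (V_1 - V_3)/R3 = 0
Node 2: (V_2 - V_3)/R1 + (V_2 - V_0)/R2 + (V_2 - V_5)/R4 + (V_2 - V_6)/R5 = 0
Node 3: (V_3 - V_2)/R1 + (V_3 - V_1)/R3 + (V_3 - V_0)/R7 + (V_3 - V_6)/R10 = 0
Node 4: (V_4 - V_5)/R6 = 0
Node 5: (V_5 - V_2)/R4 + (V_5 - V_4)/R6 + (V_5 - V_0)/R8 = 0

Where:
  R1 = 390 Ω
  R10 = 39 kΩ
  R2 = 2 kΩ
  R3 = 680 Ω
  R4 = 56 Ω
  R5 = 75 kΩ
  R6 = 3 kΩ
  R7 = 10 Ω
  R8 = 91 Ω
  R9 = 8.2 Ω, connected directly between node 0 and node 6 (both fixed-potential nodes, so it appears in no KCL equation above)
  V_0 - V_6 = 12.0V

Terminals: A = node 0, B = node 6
Nodal analysis, taking node 6 as the 0 V reference.
Source V1 fixes V_0 = 12 V.
KCL at each unknown node (sum of currents leaving = 0; resistances in Ω):
  Node 1: (V_1 - V_3)/680 = 0
  Node 2: (V_2 - V_3)/390 + (V_2 - 12)/2000 + (V_2 - V_5)/56 + (V_2 - 0)/75000 = 0
  Node 3: (V_3 - V_2)/390 + (V_3 - V_1)/680 + (V_3 - 12)/10 + (V_3 - 0)/39000 = 0
  Node 4: (V_4 - V_5)/3000 = 0
  Node 5: (V_5 - V_2)/56 + (V_5 - V_4)/3000 + (V_5 - 12)/91 = 0
Collecting terms (coefficients in siemens):
  0.001471·V_1 - 0.001471·V_3 = 0
  0.02093·V_2 - 0.002564·V_3 - 0.01786·V_5 = 0.006
  0.1041·V_3 - 0.001471·V_1 - 0.002564·V_2 = 1.2
  0.0003333·V_4 - 0.0003333·V_5 = 0
  0.02918·V_5 - 0.01786·V_2 - 0.0003333·V_4 = 0.1319
Solving these 5 simultaneous equations (Gaussian elimination) gives:
  V_1 = 12 V, V_2 = 11.98 V, V_3 = 12 V, V_4 = 11.99 V
  V_5 = 11.99 V
Power in each resistor, P = (ΔV)²/R:
  P_R1 = (11.98 - 12)²/390 = 0.0000004782 W
  P_R2 = (12 - 11.98)²/2000 = 0.0000001459 W
  P_R3 = (12 - 12)²/680 = 0 W
  P_R4 = (11.98 - 11.99)²/56 = 0.0000007563 W
  P_R5 = (11.98 - 0)²/75000 = 0.001915 W
  P_R6 = (11.99 - 11.99)²/3000 = 0 W
  P_R7 = (12 - 12)²/10 = 0.000001174 W
  P_R8 = (12 - 11.99)²/91 = 0.000001229 W
  P_R9 = (12 - 0)²/8.2 = 17.56 W
  P_R10 = (12 - 0)²/39000 = 0.00369 W
P_total = P_R1 + P_R2 + P_R3 + P_R4 + P_R5 + P_R6 + P_R7 + P_R8 + P_R9 + P_R10 = 17.57 W

Final answer: 17.57 W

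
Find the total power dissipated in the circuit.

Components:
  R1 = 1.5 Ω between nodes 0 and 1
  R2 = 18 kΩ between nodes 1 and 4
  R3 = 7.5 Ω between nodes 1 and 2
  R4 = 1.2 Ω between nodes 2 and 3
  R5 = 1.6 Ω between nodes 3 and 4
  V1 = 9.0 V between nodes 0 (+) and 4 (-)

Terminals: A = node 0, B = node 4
Nodal analysis, taking node 4 as the 0 V reference.
Source V1 fixes V_0 = 9 V.
KCL at each unknown node (sum of currents leaving = 0; resistances in Ω):
  Node 1: (V_1 - 9)/1.5 + (V_1 - 0)/18000 + (V_1 - V_2)/7.5 = 0
  Node 2: (V_2 - V_1)/7.5 + (V_2 - V_3)/1.2 = 0
  Node 3: (V_3 - V_2)/1.2 + (V_3 - 0)/1.6 = 0
Collecting terms (coefficients in siemens):
  0.8001·V_1 - 0.1333·V_2 = 6
  0.9667·V_2 - 0.1333·V_1 - 0.8333·V_3 = 0
  1.458·V_3 - 0.8333·V_2 = 0
Solving these 3 simultaneous equations (Gaussian elimination) gives:
  V_1 = 7.855 V, V_2 = 2.135 V, V_3 = 1.22 V
Power in each resistor, P = (ΔV)²/R:
  P_R1 = (9 - 7.855)²/1.5 = 0.8735 W
  P_R2 = (7.855 - 0)²/18000 = 0.003428 W
  P_R3 = (7.855 - 2.135)²/7.5 = 4.362 W
  P_R4 = (2.135 - 1.22)²/1.2 = 0.698 W
  P_R5 = (1.22 - 0)²/1.6 = 0.9306 W
P_total = P_R1 + P_R2 + P_R3 + P_R4 + P_R5 = 6.868 W

Final answer: 6.868 W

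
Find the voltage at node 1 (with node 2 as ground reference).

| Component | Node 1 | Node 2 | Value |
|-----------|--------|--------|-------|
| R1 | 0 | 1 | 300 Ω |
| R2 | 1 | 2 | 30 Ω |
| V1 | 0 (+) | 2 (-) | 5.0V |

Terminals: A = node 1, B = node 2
Nodal analysis, taking node 2 as the 0 V reference.
Source V1 fixes V_0 = 5 V.
KCL at each unknown node (sum of currents leaving = 0; resistances in Ω):
  Node 1: (V_1 - 5)/300 + (V_1 - 0)/30 = 0
Collecting terms: 0.03667 × V_1 = 0.01667  =>  V_1 = 0.4545 V
The requested potential is V_1 = 0.4545 V.

Final answer: V_1 = 0.4545 V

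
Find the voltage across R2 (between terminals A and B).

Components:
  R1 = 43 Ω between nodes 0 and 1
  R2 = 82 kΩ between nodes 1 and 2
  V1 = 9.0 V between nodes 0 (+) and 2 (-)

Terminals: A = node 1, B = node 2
R1 and R2 are in series across V1 (node 0 → node 1 → node 2), and the output A–B is taken across R2, so this is a voltage divider.
Series current: I = V1/(R1 + R2) = 9/(43 + 82000) = 9/82040 = 0.0001097 A
V_R2 = I × R2 = V1 × R2/(R1 + R2) = 9 × 82000/82040 = 8.995 V

Final answer: 8.995 V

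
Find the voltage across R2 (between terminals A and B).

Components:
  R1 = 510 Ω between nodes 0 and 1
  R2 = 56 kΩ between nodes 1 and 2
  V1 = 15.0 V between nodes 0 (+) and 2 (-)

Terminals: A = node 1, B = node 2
R1 and R2 are in series across V1 (node 0 → node 1 → node 2), and the output A–B is taken across R2, so this is a voltage divider.
Series current: I = V1/(R1 + R2) = 15/(510 + 56000) = 15/56510 = 0.0002654 A
V_R2 = I × R2 = V1 × R2/(R1 + R2) = 15 × 56000/56510 = 14.86 V

Final answer: 14.86 V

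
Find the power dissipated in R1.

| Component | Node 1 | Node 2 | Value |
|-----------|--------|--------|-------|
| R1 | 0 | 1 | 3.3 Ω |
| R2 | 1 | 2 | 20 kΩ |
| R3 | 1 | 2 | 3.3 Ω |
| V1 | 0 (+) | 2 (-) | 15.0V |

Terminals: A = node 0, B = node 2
Nodal analysis, taking node 2 as the 0 V reference.
Source V1 fixes V_0 = 15 V.
KCL at each unknown node (sum of currents leaving = 0; resistances in Ω):
  Node 1: (V_1 - 15)/3.3 + (V_1 - 0)/20000 + (V_1 - 0)/3.3 = 0
Collecting terms: 0.6061 × V_1 = 4.545  =>  V_1 = 7.499 V
I_R1 = (V_0 - V_1)/R1 = (15 - 7.499)/3.3 = 2.273 A
P_R1 = I_R1² × R1 = (2.273)² × 3.3 = 17.05 W

Final answer: 17.05 W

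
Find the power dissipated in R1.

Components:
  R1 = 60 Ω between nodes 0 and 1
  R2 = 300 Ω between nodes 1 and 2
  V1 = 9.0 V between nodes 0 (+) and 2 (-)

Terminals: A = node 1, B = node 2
Nodal analysis, taking node 2 as the 0 V reference.
Source V1 fixes V_0 = 9 V.
KCL at each unknown node (sum of currents leaving = 0; resistances in Ω):
  Node 1: (V_1 - 9)/60 + (V_1 - 0)/300 = 0
Collecting terms: 0.02 × V_1 = 0.15  =>  V_1 = 7.5 V
I_R1 = (V_0 - V_1)/R1 = (9 - 7.5)/60 = 0.025 A
P_R1 = I_R1² × R1 = (0.025)² × 60 = 0.0375 W

Final answer: 0.0375 W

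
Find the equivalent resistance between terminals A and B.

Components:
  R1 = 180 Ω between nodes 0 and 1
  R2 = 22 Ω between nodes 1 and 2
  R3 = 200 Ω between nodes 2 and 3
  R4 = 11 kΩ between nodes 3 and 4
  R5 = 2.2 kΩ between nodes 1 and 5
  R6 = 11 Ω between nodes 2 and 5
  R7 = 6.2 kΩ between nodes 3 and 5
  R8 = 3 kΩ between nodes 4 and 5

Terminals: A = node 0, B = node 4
The network is not a plain series/parallel combination. Inject a 1 A test current into terminal A (node 0) and return it from terminal B (node 4); then R_eq = V_A / (1 A).
Nodal analysis, taking node 4 as the 0 V reference.
Current source I_test pushes 1 A into node 0 and draws it out of node 4.
KCL at each unknown node (sum of currents leaving = 0; resistances in Ω):
  Node 0: (V_0 - V_1)/180 - 1 = 0
  Node 1: (V_1 - V_0)/180 + (V_1 - V_2)/22 + (V_1 - V_5)/2200 = 0
  Node 2: (V_2 - V_1)/22 + (V_2 - V_3)/200 + (V_2 - V_5)/11 = 0
  Node 3: (V_3 - V_2)/200 + (V_3 - 0)/11000 + (V_3 - V_5)/6200 = 0
  Node 5: (V_5 - V_1)/2200 + (V_5 - V_2)/11 + (V_5 - V_3)/6200 + (V_5 - 0)/3000 = 0
Collecting terms (coefficients in siemens):
  0.005556·V_0 - 0.005556·V_1 = 1
  0.05146·V_1 - 0.005556·V_0 - 0.04545·V_2 - 0.0004545·V_5 = 0
  0.1414·V_2 - 0.04545·V_1 - 0.005·V_3 - 0.09091·V_5 = 0
  0.005252·V_3 - 0.005·V_2 - 0.0001613·V_5 = 0
  0.09186·V_5 - 0.0004545·V_1 - 0.09091·V_2 - 0.0001613·V_3 = 0
Solving these 5 simultaneous equations (Gaussian elimination) gives:
  V_0 = 2574 V, V_1 = 2394 V, V_2 = 2373 V, V_3 = 2331 V
  V_5 = 2364 V
R_eq = V_0 / 1 A = 2574 Ω = 2.574 kΩ

Final answer: 2.574 kΩ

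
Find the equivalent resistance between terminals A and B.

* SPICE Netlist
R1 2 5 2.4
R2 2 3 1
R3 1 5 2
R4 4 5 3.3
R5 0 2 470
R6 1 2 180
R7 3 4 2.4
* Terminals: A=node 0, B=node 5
Reduce the network between node 0 (A) and node 5 (B) by series/parallel combination:
  Rs1 = R3 + R6 (series, joined only at node 1) = 2 + 180 = 182 Ω
  Rp1 = R1 ‖ Rs1 (parallel, both between nodes 2 and 5) = 1/(1/2.4 + 1/182) = 2.369 Ω
  Rs2 = R2 + R7 (series, joined only at node 3) = 1 + 2.4 = 3.4 Ω
  Rs3 = R4 + Rs2 (series, joined only at node 4) = 3.3 + 3.4 = 6.7 Ω
  Rp2 = Rp1 ‖ Rs3 (parallel, both between nodes 2 and 5) = 1/(1/2.369 + 1/6.7) = 1.75 Ω
  Rs4 = R5 + Rp2 (series, joined only at node 2) = 470 + 1.75 = 471.8 Ω
R_eq = 471.8 Ω

Final answer: 471.8 Ω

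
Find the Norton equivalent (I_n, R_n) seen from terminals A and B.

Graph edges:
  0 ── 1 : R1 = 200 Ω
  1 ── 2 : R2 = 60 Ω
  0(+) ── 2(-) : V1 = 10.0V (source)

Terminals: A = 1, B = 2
Find the Thévenin equivalent first; then I_n = V_th/R_th and R_n = R_th.
Step 1 — V_th is the open-circuit voltage V_A - V_B (nothing connected across the terminals).
Nodal analysis, taking node 2 as the 0 V reference.
Source V1 fixes V_0 = 10 V.
KCL at each unknown node (sum of currents leaving = 0; resistances in Ω):
  Node 1: (V_1 - 10)/200 + (V_1 - 0)/60 = 0
Collecting terms: 0.02167 × V_1 = 0.05  =>  V_1 = 2.308 V
V_th = V_1 - V_2 = 2.308 - 0 = 2.308 V
Step 2 — R_th: zero the source — replace V1 by a short circuit (node 2 merges into node 0) — and find the resistance seen between A (node 1) and B (node 0).
Reduce the network between node 1 (A) and node 0 (B) by series/parallel combination:
  Rp1 = R1 ‖ R2 (parallel, both between nodes 0 and 1) = 1/(1/200 + 1/60) = 46.15 Ω
R_th = 46.15 Ω
I_n = V_th/R_th = 2.308/46.15 = 0.05 A, and R_n = R_th = 46.15 Ω

Final answer: I_n = 0.05 A, R_n = 46.15 Ω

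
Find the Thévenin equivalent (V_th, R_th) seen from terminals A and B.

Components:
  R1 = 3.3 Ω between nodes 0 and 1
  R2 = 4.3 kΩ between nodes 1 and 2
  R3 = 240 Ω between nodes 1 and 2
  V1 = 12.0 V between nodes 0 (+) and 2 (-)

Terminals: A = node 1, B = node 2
Step 1 — V_th is the open-circuit voltage V_A - V_B (nothing connected across the terminals).
Nodal analysis, taking node 2 as the 0 V reference.
Source V1 fixes V_0 = 12 V.
KCL at each unknown node (sum of currents leaving = 0; resistances in Ω):
  Node 1: (V_1 - 12)/3.3 + (V_1 - 0)/4300 + (V_1 - 0)/240 = 0
Collecting terms: 0.3074 × V_1 = 3.636  =>  V_1 = 11.83 V
V_th = V_1 - V_2 = 11.83 - 0 = 11.83 V
Step 2 — R_th: zero the source — replace V1 by a short circuit (node 2 merges into node 0) — and find the resistance seen between A (node 1) and B (node 0).
Reduce the network between node 1 (A) and node 0 (B) by series/parallel combination:
  Rp1 = R1 ‖ R2 ‖ R3 (parallel, all between nodes 0 and 1) = 1/(1/3.3 + 1/4300 + 1/240) = 3.253 Ω
R_th = 3.253 Ω

Final answer: V_th = 11.83 V, R_th = 3.253 Ω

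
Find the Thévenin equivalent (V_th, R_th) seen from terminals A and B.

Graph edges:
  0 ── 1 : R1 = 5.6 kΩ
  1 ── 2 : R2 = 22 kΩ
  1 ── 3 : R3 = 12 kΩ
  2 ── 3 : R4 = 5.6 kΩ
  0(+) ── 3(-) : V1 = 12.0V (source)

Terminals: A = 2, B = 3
Step 1 — V_th is the open-circuit voltage V_A - V_B (nothing connected across the terminals).
Nodal analysis, taking node 3 as the 0 V reference.
Source V1 fixes V_0 = 12 V.
KCL at each unknown node (sum of currents leaving = 0; resistances in Ω):
  Node 1: (V_1 - 12)/5600 + (V_1 - V_2)/22000 + (V_1 - 0)/12000 = 0
  Node 2: (V_2 - V_1)/22000 + (V_2 - 0)/5600 = 0
Collecting terms (coefficients in siemens):
  0.0003074·V_1 - 0.00004545·V_2 = 0.002143
  0.000224·V_2 - 0.00004545·V_1 = 0
Determinant D = (0.0003074)(0.000224) - (-0.00004545)(-0.00004545) = 0.00000006679
V_1 = [(0.002143)(0.000224) - (-0.00004545)(0)]/D = 7.188 V
V_2 = [(0.0003074)(0) - (0.002143)(-0.00004545)]/D = 1.458 V
V_th = V_2 - V_3 = 1.458 - 0 = 1.458 V
Step 2 — R_th: zero the source — replace V1 by a short circuit (node 3 merges into node 0) — and find the resistance seen between A (node 2) and B (node 0).
Reduce the network between node 2 (A) and node 0 (B) by series/parallel combination:
  Rp1 = R1 ‖ R3 (parallel, both between nodes 0 and 1) = 1/(1/5600 + 1/12000) = 3818 Ω
  Rs1 = R2 + Rp1 (series, joined only at node 1) = 22000 + 3818 = 25820 Ω
  Rp2 = R4 ‖ Rs1 (parallel, both between nodes 0 and 2) = 1/(1/5600 + 1/25820) = 4602 Ω
R_th = 4.602 kΩ

Final answer: V_th = 1.458 V, R_th = 4.602 kΩ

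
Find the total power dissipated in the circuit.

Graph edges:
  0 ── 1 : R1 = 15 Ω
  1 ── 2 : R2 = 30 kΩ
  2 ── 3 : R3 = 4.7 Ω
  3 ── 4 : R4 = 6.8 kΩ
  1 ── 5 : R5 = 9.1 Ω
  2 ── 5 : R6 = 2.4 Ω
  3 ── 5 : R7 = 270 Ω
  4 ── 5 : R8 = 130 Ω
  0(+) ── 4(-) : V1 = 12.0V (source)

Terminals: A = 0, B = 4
Nodal analysis, taking node 4 as the 0 V reference.
Source V1 fixes V_0 = 12 V.
KCL at each unknown node (sum of currents leaving = 0; resistances in Ω):
  Node 1: (V_1 - 12)/15 + (V_1 - V_2)/30000 + (V_1 - V_5)/9.1 = 0
  Node 2: (V_2 - V_1)/30000 + (V_2 - V_3)/4.7 + (V_2 - V_5)/2.4 = 0
  Node 3: (V_3 - V_2)/4.7 + (V_3 - 0)/6800 + (V_3 - V_5)/270 = 0
  Node 5: (V_5 - V_1)/9.1 + (V_5 - V_2)/2.4 + (V_5 - V_3)/270 + (V_5 - 0)/130 = 0
Collecting terms (coefficients in siemens):
  0.1766·V_1 - 0.00003333·V_2 - 0.1099·V_5 = 0.8
  0.6295·V_2 - 0.00003333·V_1 - 0.2128·V_3 - 0.4167·V_5 = 0
  0.2166·V_3 - 0.2128·V_2 - 0.003704·V_5 = 0
  0.538·V_5 - 0.1099·V_1 - 0.4167·V_2 - 0.003704·V_3 = 0
Solving these 4 simultaneous equations (Gaussian elimination) gives:
  V_1 = 10.81 V, V_2 = 10.09 V, V_3 = 10.08 V, V_5 = 10.09 V
Power in each resistor, P = (ΔV)²/R:
  P_R1 = (12 - 10.81)²/15 = 0.09391 W
  P_R2 = (10.81 - 10.09)²/30000 = 0.00001743 W
  P_R3 = (10.09 - 10.08)²/4.7 = 0.000009814 W
  P_R4 = (10.08 - 0)²/6800 = 0.01495 W
  P_R5 = (10.81 - 10.09)²/9.1 = 0.05694 W
  P_R6 = (10.09 - 10.09)²/2.4 = 0.000004846 W
  P_R7 = (10.08 - 10.09)²/270 = 0.0000003855 W
  P_R8 = (0 - 10.09)²/130 = 0.7837 W
P_total = P_R1 + P_R2 + P_R3 + P_R4 + P_R5 + P_R6 + P_R7 + P_R8 = 0.9495 W

Final answer: 0.9495 W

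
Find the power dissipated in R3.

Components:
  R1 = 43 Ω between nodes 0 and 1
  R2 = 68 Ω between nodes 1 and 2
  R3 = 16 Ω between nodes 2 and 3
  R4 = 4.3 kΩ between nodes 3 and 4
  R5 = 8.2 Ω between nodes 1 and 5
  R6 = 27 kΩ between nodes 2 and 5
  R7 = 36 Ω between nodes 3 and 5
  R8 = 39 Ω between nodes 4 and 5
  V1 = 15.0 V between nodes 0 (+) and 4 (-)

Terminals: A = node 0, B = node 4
Nodal analysis, taking node 4 as the 0 V reference.
Source V1 fixes V_0 = 15 V.
KCL at each unknown node (sum of currents leaving = 0; resistances in Ω):
  Node 1: (V_1 - 15)/43 + (V_1 - V_2)/68 + (V_1 - V_5)/8.2 = 0
  Node 2: (V_2 - V_1)/68 + (V_2 - V_3)/16 + (V_2 - V_5)/27000 = 0
  Node 3: (V_3 - V_2)/16 + (V_3 - 0)/4300 + (V_3 - V_5)/36 = 0
  Node 5: (V_5 - V_1)/8.2 + (V_5 - V_2)/27000 + (V_5 - V_3)/36 + (V_5 - 0)/39 = 0
Collecting terms (coefficients in siemens):
  0.1599·V_1 - 0.01471·V_2 - 0.122·V_5 = 0.3488
  0.07724·V_2 - 0.01471·V_1 - 0.0625·V_3 - 0.00003704·V_5 = 0
  0.09051·V_3 - 0.0625·V_2 - 0.02778·V_5 = 0
  0.1754·V_5 - 0.122·V_1 - 0.00003704·V_2 - 0.02778·V_3 = 0
Solving these 4 simultaneous equations (Gaussian elimination) gives:
  V_1 = 7.776 V, V_2 = 7.014 V, V_3 = 6.835 V, V_5 = 6.49 V
I_R3 = (V_2 - V_3)/R3 = (7.014 - 6.835)/16 = 0.01118 A
P_R3 = I_R3² × R3 = (0.01118)² × 16 = 0.002 W

Final answer: 0.002 W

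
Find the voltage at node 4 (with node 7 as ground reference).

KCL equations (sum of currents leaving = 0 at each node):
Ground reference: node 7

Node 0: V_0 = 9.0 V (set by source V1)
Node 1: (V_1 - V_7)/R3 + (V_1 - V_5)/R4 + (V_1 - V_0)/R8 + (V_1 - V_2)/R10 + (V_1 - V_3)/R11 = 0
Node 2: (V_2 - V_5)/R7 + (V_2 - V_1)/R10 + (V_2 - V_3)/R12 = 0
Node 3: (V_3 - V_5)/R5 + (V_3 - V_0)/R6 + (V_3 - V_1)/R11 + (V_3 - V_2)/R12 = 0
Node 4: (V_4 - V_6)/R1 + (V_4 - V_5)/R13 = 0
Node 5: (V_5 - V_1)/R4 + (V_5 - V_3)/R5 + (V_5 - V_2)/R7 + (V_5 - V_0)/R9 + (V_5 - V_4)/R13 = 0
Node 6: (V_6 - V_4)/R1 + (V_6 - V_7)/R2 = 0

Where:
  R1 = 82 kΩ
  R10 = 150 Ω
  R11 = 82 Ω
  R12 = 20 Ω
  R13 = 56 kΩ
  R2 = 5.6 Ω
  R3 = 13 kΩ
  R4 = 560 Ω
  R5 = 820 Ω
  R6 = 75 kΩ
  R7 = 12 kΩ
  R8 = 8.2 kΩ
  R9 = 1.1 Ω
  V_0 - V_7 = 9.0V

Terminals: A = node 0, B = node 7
Nodal analysis, taking node 7 as the 0 V reference.
Source V1 fixes V_0 = 9 V.
KCL at each unknown node (sum of currents leaving = 0; resistances in Ω):
  Node 1: (V_1 - 0)/13000 + (V_1 - V_5)/560 + (V_1 - 9)/8200 + (V_1 - V_2)/150 + (V_1 - V_3)/82 = 0
  Node 2: (V_2 - V_5)/12000 + (V_2 - V_1)/150 + (V_2 - V_3)/20 = 0
  Node 3: (V_3 - V_5)/820 + (V_3 - 9)/75000 + (V_3 - V_1)/82 + (V_3 - V_2)/20 = 0
  Node 4: (V_4 - V_6)/82000 + (V_4 - V_5)/56000 = 0
  Node 5: (V_5 - V_1)/560 + (V_5 - V_3)/820 + (V_5 - V_2)/12000 + (V_5 - 9)/1.1 + (V_5 - V_4)/56000 = 0
  Node 6: (V_6 - V_4)/82000 + (V_6 - 0)/5.6 = 0
Collecting terms (coefficients in siemens):
  0.02085·V_1 - 0.006667·V_2 - 0.0122·V_3 - 0.001786·V_5 = 0.001098
  0.05675·V_2 - 0.006667·V_1 - 0.05·V_3 - 0.00008333·V_5 = 0
  0.06343·V_3 - 0.0122·V_1 - 0.05·V_2 - 0.00122·V_5 = 0.00012
  0.00003005·V_4 - 0.00001786·V_5 - 0.0000122·V_6 = 0
  0.9122·V_5 - 0.001786·V_1 - 0.00008333·V_2 - 0.00122·V_3 - 0.00001786·V_4 = 8.182
  0.1786·V_6 - 0.0000122·V_4 = 0
Solving these 6 simultaneous equations (Gaussian elimination) gives:
  V_1 = 8.784 V, V_2 = 8.797 V, V_3 = 8.798 V, V_4 = 5.348 V
  V_5 = 8.999 V, V_6 = 0.0003652 V
The requested potential is V_4 = 5.348 V.

Final answer: V_4 = 5.348 V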